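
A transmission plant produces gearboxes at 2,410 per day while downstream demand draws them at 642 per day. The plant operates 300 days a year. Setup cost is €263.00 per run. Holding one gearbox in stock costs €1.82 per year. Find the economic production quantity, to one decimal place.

Annual demand D = 642 × 300 = 192,600.
Production build-up factor (1 − d/p) = 1 − 642/2,410 = 0.7336.
Q* = √(2DS / (H(1 − d/p))) = √(2 × 192,600 × 263 / (1.82 × 0.7336)).
= √(101,307,600 / 1.3352) ≈ 8710.693.

Q* ≈ 8,710.7 gearboxes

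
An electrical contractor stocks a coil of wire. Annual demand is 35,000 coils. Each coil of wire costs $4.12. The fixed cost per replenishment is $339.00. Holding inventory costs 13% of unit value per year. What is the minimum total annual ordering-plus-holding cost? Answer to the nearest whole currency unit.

TC* ≈ $3,565

Holding cost H = 0.13 × $4.12 = $0.5356 per unit per year.
The optimal lot size = √(2DS/H) = √(2 × 35,000 × 339 / 0.5356) ≈ 6656.23.
At the optimum the two cost components are equal, so total cost = 2·(Q*/2)H = Q*·H.
Minimum total = √(2DSH) = √(2 × 35,000 × 339 × 0.5356) ≈ 3565.079.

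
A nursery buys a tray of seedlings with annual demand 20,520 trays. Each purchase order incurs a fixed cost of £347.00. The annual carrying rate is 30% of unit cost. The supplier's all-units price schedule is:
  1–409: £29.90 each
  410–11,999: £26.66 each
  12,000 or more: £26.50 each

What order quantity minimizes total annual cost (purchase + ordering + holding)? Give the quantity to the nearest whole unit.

Q* ≈ 1,334 trays

Holding cost per unit per year at price C is H = 0.30·C.
Candidates are each tier's EOQ (if it falls in that tier) and each price-break quantity.
Tier 1 (£29.90): EOQ = 1260.0 exceeds tier's upper bound 409, so this tier is dominated.
EOQ at £26.66 = 1334.4 (feasible in tier 2): TC = 20,520×£26.66 + (20,520/1334.4)×347 + (1334.4/2)×0.30×£26.66 = £557,735.53.
EOQ at £26.50 = 1338.4 < 12000, so use break Q=12000: TC = 20,520×£26.50 + (20,520/12000.0)×347 + (12000.0/2)×0.30×£26.50 = £592,073.37.
Lowest total cost is £557,735.53 at Q = 1334.4.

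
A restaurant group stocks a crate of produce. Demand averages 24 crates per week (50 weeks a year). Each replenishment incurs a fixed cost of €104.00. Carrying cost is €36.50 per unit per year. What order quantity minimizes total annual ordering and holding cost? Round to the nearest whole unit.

Annual demand D = 24 × 50 = 1,200.
EOQ = √(2DS / H) = √(2 × 1,200 × 104 / 36.5).
= √(249,600 / 36.5) = √6,838.3562 ≈ 82.694.

Q* ≈ 83 crates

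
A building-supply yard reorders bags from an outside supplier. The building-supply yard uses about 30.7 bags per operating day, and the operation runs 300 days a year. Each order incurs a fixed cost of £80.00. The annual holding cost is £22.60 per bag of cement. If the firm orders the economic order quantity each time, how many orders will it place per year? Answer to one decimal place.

Annual demand D = 30.7 × 300 = 9,210.
The optimal lot size = √(2DS/H) = √(2 × 9,210 × 80 / 22.6) ≈ 255.35.
Orders per year = D / Q* = 9,210 / 255.35 ≈ 36.068.

N ≈ 36.1 orders per year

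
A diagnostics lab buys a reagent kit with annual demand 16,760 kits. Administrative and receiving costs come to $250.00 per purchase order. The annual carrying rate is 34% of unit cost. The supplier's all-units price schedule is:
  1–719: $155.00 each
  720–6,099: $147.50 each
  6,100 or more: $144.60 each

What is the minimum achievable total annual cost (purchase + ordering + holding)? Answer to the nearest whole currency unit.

Holding cost per unit per year at price C is H = 0.34·C.
Candidates are each tier's EOQ (if it falls in that tier) and each price-break quantity.
EOQ at $155.00 = 398.8 (feasible in tier 1): TC = 16,760×$155.00 + (16,760/398.8)×250 + (398.8/2)×0.34×$155.00 = $2,618,814.90.
EOQ at $147.50 = 408.8 < 720, so use break Q=720: TC = 16,760×$147.50 + (16,760/720.0)×250 + (720.0/2)×0.34×$147.50 = $2,495,973.44.
EOQ at $144.60 = 412.9 < 6100, so use break Q=6100: TC = 16,760×$144.60 + (16,760/6100.0)×250 + (6100.0/2)×0.34×$144.60 = $2,574,133.09.
Lowest total cost among the candidates is at Q = 720.0.

TC* ≈ $2,495,973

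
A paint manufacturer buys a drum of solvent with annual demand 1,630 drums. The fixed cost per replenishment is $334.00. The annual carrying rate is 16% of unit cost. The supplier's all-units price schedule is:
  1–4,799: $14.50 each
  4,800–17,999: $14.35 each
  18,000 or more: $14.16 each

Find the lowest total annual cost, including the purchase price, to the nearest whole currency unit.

Holding cost per unit per year at price C is H = 0.16·C.
For each price level, check whether its EOQ is feasible; otherwise the best quantity at that price is the breakpoint.
EOQ at $14.50 = 685.1 (feasible in tier 1): TC = 1,630×$14.50 + (1,630/685.1)×334 + (685.1/2)×0.16×$14.50 = $25,224.37.
EOQ at $14.35 = 688.6 < 4800, so use break Q=4800: TC = 1,630×$14.35 + (1,630/4800.0)×334 + (4800.0/2)×0.16×$14.35 = $29,014.32.
EOQ at $14.16 = 693.3 < 18000, so use break Q=18000: TC = 1,630×$14.16 + (1,630/18000.0)×334 + (18000.0/2)×0.16×$14.16 = $43,501.45.
Lowest total cost among the candidates is at Q = 685.1.

TC* ≈ $25,224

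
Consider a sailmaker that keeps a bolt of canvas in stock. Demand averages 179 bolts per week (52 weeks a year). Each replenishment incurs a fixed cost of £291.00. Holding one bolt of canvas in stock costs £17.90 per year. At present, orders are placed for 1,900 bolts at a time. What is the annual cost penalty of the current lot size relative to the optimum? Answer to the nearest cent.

Annual demand D = 179 × 52 = 9,308.
EOQ = √(2DS/H) = √(2 × 9,308 × 291 / 17.9) ≈ 550.13.
Cost at Q* = (D/Q*)S + (Q*/2)H = √(2DSH) ≈ £9,847.28.
Cost at Q = 1,900: (9,308/1,900)×291 + (1,900/2)×17.9 = £1,425.59 + £17,005.00 = £18,430.59.
Excess = £18,430.59 − £9,847.28 = £8,583.32.

Extra cost ≈ £8,583.32 per year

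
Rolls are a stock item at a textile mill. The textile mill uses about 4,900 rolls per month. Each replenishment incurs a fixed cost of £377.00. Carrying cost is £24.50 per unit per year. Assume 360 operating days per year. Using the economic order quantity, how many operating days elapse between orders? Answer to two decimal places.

Annual demand D = 4,900 × 12 = 58,800.
The optimal lot size = √(2DS/H) = √(2 × 58,800 × 377 / 24.5) ≈ 1345.21.
Cycle time = Q*/D × 360 = 1345.21 / 58,800 × 360 ≈ 8.236 days.

T ≈ 8.24 days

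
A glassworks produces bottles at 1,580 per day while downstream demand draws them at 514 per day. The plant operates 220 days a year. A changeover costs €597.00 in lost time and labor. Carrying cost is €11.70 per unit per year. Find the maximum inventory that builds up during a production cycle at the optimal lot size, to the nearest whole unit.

I_max ≈ 2,790 bottles

Annual demand D = 514 × 220 = 113,080.
Production build-up factor (1 − d/p) = 1 − 514/1,580 = 0.6747.
Q* = √(2DS / (H(1 − d/p))) = √(2 × 113,080 × 597 / (11.7 × 0.6747)).
= √(135,017,520 / 7.8938) ≈ 4135.729.
Maximum inventory = Q*(1 − d/p) = 4135.729 × 0.6747 ≈ 2790.308.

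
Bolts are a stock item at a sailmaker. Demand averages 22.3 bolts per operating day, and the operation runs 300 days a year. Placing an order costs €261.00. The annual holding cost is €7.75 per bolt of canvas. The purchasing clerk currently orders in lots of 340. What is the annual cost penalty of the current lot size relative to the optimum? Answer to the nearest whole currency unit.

Extra cost ≈ €1,251 per year

Annual demand D = 22.3 × 300 = 6,690.
EOQ = √(2DS/H) = √(2 × 6,690 × 261 / 7.75) ≈ 671.27.
Cost at Q* = (D/Q*)S + (Q*/2)H = √(2DSH) ≈ €5,202.35.
Cost at Q = 340: (6,690/340)×261 + (340/2)×7.75 = €5,135.56 + €1,317.50 = €6,453.06.
Excess = €6,453.06 − €5,202.35 = €1,250.71.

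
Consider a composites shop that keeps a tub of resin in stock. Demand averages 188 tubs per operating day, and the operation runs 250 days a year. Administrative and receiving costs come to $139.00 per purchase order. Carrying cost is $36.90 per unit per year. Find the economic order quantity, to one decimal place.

Annual demand D = 188 × 250 = 47,000.
EOQ = √(2DS / H) = √(2 × 47,000 × 139 / 36.9).
= √(13,066,000 / 36.9) = √354,092.1409 ≈ 595.056.

Q* ≈ 595.1 tubs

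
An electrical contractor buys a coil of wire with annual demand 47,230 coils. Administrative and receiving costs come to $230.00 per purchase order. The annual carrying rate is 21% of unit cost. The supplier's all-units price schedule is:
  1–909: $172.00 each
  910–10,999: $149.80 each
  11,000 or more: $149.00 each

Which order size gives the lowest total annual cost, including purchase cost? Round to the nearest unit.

Holding cost per unit per year at price C is H = 0.21·C.
Evaluate total cost at each tier's feasible EOQ or, if the EOQ is below the tier, at the tier's minimum quantity.
EOQ at $172.00 = 775.6 (feasible in tier 1): TC = 47,230×$172.00 + (47,230/775.6)×230 + (775.6/2)×0.21×$172.00 = $8,151,573.14.
EOQ at $149.80 = 831.0 < 910, so use break Q=910: TC = 47,230×$149.80 + (47,230/910.0)×230 + (910.0/2)×0.21×$149.80 = $7,101,304.64.
EOQ at $149.00 = 833.3 < 11000, so use break Q=11000: TC = 47,230×$149.00 + (47,230/11000.0)×230 + (11000.0/2)×0.21×$149.00 = $7,210,352.54.
Lowest total cost is $7,101,304.64 at Q = 910.0.

Q* ≈ 910 coils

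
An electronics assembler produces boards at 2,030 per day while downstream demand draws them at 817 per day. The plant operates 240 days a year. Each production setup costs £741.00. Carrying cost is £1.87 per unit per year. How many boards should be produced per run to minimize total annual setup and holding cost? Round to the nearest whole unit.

Q* ≈ 16,126 boards

Annual demand D = 817 × 240 = 196,080.
Production build-up factor (1 − d/p) = 1 − 817/2,030 = 0.5975.
Q* = √(2DS / (H(1 − d/p))) = √(2 × 196,080 × 741 / (1.87 × 0.5975)).
= √(290,590,560 / 1.1174) ≈ 16126.405.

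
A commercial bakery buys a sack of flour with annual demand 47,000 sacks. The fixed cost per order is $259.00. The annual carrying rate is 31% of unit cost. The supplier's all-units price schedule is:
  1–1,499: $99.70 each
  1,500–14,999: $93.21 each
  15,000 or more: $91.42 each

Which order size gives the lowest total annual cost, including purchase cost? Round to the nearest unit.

Q* ≈ 1,500 sacks

Holding cost per unit per year at price C is H = 0.31·C.
Evaluate total cost at each tier's feasible EOQ or, if the EOQ is below the tier, at the tier's minimum quantity.
EOQ at $99.70 = 887.5 (feasible in tier 1): TC = 47,000×$99.70 + (47,000/887.5)×259 + (887.5/2)×0.31×$99.70 = $4,713,331.04.
EOQ at $93.21 = 917.9 < 1500, so use break Q=1500: TC = 47,000×$93.21 + (47,000/1500.0)×259 + (1500.0/2)×0.31×$93.21 = $4,410,656.66.
EOQ at $91.42 = 926.9 < 15000, so use break Q=15000: TC = 47,000×$91.42 + (47,000/15000.0)×259 + (15000.0/2)×0.31×$91.42 = $4,510,103.03.
Lowest total cost is $4,410,656.66 at Q = 1500.0.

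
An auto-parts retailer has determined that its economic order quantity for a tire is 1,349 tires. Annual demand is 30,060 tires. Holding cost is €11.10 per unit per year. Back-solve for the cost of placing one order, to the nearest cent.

S ≈ €335.99

The basic EOQ model gives Q* = √(2DS/H); rearrange for the unknown.
From Q* = √(2DS/H): S = Q*²H / (2D) = 1,349² × 11.1 / (2 × 30,060) = 335.9912.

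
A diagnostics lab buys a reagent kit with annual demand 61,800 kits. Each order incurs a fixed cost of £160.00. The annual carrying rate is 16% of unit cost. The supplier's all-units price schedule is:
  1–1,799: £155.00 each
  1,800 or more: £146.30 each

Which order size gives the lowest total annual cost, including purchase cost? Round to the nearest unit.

Q* ≈ 1,800 kits

Holding cost per unit per year at price C is H = 0.16·C.
For each price level, check whether its EOQ is feasible; otherwise the best quantity at that price is the breakpoint.
EOQ at £155.00 = 893.0 (feasible in tier 1): TC = 61,800×£155.00 + (61,800/893.0)×160 + (893.0/2)×0.16×£155.00 = £9,601,145.99.
EOQ at £146.30 = 919.2 < 1800, so use break Q=1800: TC = 61,800×£146.30 + (61,800/1800.0)×160 + (1800.0/2)×0.16×£146.30 = £9,067,900.53.
Lowest total cost is £9,067,900.53 at Q = 1800.0.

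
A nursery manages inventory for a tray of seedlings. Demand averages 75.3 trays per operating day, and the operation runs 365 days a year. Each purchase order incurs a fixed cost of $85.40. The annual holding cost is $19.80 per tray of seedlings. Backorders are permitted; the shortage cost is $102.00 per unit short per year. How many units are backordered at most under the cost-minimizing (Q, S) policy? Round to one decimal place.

S* ≈ 86.5 trays

Annual demand D = 75.3 × 365 = 27,484.5.
With planned backorders, Q* = √(2DS/H) · √((H+B)/B).
√(2DS/H) = √(2 × 27,484.5 × 85.4 / 19.8) = 486.917.
√((H+B)/B) = √((19.8+102)/102) = 1.0928.
Q* ≈ 532.082.
S* = Q* · H/(H+B) = 532.082 × 19.8/121.8 ≈ 86.496.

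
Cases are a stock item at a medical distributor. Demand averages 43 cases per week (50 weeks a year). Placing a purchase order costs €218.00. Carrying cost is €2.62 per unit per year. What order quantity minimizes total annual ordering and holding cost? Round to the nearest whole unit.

Annual demand D = 43 × 50 = 2,150.
EOQ = √(2DS / H) = √(2 × 2,150 × 218 / 2.62).
= √(937,400 / 2.62) = √357,786.2595 ≈ 598.152.

Q* ≈ 598 cases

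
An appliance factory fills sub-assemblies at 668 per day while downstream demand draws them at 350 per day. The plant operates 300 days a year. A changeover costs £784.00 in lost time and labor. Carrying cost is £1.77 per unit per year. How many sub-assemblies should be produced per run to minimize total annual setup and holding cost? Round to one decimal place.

Q* ≈ 13,978.3 sub-assemblies

Annual demand D = 350 × 300 = 105,000.
Production build-up factor (1 − d/p) = 1 − 350/668 = 0.4760.
Q* = √(2DS / (H(1 − d/p))) = √(2 × 105,000 × 784 / (1.77 × 0.4760)).
= √(164,640,000 / 0.8426) ≈ 13978.344.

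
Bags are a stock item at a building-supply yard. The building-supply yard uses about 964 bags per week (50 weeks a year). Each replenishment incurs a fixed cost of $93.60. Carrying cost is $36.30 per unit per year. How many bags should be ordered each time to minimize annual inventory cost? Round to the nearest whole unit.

Annual demand D = 964 × 50 = 48,200.
EOQ = √(2DS / H) = √(2 × 48,200 × 93.6 / 36.3).
= √(9,023,040 / 36.3) = √248,568.595 ≈ 498.567.

Q* ≈ 499 bags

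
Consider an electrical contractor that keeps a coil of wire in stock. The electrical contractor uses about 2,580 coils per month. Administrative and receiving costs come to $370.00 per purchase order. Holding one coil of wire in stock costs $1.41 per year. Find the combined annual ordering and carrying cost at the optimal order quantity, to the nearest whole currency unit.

TC* ≈ $5,684

Annual demand D = 2,580 × 12 = 30,960.
The optimal lot size = √(2DS/H) = √(2 × 30,960 × 370 / 1.41) ≈ 4030.94.
At the optimum the two cost components are equal, so total cost = 2·(Q*/2)H = Q*·H.
Minimum total = √(2DSH) = √(2 × 30,960 × 370 × 1.41) ≈ 5683.631.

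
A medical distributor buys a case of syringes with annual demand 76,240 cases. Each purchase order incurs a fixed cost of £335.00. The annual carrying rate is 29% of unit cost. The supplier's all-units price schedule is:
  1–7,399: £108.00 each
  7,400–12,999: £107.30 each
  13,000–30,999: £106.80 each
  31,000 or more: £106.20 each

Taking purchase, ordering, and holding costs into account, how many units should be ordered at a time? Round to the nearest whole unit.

Holding cost per unit per year at price C is H = 0.29·C.
Evaluate total cost at each tier's feasible EOQ or, if the EOQ is below the tier, at the tier's minimum quantity.
EOQ at £108.00 = 1277.1 (feasible in tier 1): TC = 76,240×£108.00 + (76,240/1277.1)×335 + (1277.1/2)×0.29×£108.00 = £8,273,918.13.
EOQ at £107.30 = 1281.2 < 7400, so use break Q=7400: TC = 76,240×£107.30 + (76,240/7400.0)×335 + (7400.0/2)×0.29×£107.30 = £8,299,136.31.
EOQ at £106.80 = 1284.2 < 13000, so use break Q=13000: TC = 76,240×£106.80 + (76,240/13000.0)×335 + (13000.0/2)×0.29×£106.80 = £8,345,714.65.
EOQ at £106.20 = 1287.9 < 31000, so use break Q=31000: TC = 76,240×£106.20 + (76,240/31000.0)×335 + (31000.0/2)×0.29×£106.20 = £8,574,880.88.
Lowest total cost is £8,273,918.13 at Q = 1277.1.

Q* ≈ 1,277 cases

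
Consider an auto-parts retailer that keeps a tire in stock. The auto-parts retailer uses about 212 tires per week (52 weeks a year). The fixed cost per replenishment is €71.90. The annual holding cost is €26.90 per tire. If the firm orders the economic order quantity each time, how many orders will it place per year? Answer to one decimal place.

Annual demand D = 212 × 52 = 11,024.
Q* = √(2DS/H) = √(2 × 11,024 × 71.9 / 26.9) ≈ 242.76.
Orders per year = D / Q* = 11,024 / 242.76 ≈ 45.412.

N ≈ 45.4 orders per year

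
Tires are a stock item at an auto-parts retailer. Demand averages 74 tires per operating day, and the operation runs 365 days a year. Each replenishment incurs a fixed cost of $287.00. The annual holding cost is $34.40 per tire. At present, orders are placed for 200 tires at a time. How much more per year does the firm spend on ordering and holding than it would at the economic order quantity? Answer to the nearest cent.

Annual demand D = 74 × 365 = 27,010.
EOQ = √(2DS/H) = √(2 × 27,010 × 287 / 34.4) ≈ 671.33.
Cost at Q* = (D/Q*)S + (Q*/2)H = √(2DSH) ≈ $23,093.91.
Cost at Q = 200: (27,010/200)×287 + (200/2)×34.4 = $38,759.35 + $3,440.00 = $42,199.35.
Excess = $42,199.35 − $23,093.91 = $19,105.44.

Extra cost ≈ $19,105.44 per year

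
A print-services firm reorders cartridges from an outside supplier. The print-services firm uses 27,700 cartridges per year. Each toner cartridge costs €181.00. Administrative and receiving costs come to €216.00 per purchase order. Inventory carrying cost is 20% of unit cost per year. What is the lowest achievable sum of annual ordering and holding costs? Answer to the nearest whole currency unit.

Holding cost H = 0.20 × €181.00 = €36.2000 per unit per year.
Q* = √(2DS/H) = √(2 × 27,700 × 216 / 36.2) ≈ 574.95.
At Q*, ordering cost (D/Q*)S equals holding cost (Q*/2)H, each = √(DSH/2).
Minimum total = √(2DSH) = √(2 × 27,700 × 216 × 36.2) ≈ 20813.065.

TC* ≈ €20,813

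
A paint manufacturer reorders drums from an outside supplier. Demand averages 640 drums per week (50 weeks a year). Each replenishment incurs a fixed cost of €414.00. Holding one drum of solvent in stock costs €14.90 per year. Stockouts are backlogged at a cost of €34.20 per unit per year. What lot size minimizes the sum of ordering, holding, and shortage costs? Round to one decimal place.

Q* ≈ 1,597.8 drums

Annual demand D = 640 × 50 = 32,000.
With planned backorders, Q* = √(2DS/H) · √((H+B)/B).
√(2DS/H) = √(2 × 32,000 × 414 / 14.9) = 1333.512.
√((H+B)/B) = √((14.9+34.2)/34.2) = 1.1982.
Q* ≈ 1597.808.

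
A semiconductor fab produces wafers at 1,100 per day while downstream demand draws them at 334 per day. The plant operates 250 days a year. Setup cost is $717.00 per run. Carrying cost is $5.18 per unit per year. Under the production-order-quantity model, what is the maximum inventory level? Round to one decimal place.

Annual demand D = 334 × 250 = 83,500.
Production build-up factor (1 − d/p) = 1 − 334/1,100 = 0.6964.
Q* = √(2DS / (H(1 − d/p))) = √(2 × 83,500 × 717 / (5.18 × 0.6964)).
= √(119,739,000 / 3.6072) ≈ 5761.491.
Maximum inventory = Q*(1 − d/p) = 5761.491 × 0.6964 ≈ 4012.093.

I_max ≈ 4,012.1 wafers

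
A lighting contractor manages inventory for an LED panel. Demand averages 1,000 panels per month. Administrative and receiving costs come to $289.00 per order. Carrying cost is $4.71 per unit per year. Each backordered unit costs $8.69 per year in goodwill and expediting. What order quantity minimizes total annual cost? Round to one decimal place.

Annual demand D = 1,000 × 12 = 12,000.
With planned backorders, Q* = √(2DS/H) · √((H+B)/B).
√(2DS/H) = √(2 × 12,000 × 289 / 4.71) = 1213.512.
√((H+B)/B) = √((4.71+8.69)/8.69) = 1.2418.
Q* ≈ 1506.908.

Q* ≈ 1,506.9 panels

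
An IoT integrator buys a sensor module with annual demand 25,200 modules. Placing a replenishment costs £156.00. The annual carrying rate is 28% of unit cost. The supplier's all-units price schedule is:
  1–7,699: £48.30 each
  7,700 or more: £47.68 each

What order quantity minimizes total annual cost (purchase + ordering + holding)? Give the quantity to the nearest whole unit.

Holding cost per unit per year at price C is H = 0.28·C.
Candidates are each tier's EOQ (if it falls in that tier) and each price-break quantity.
EOQ at £48.30 = 762.5 (feasible in tier 1): TC = 25,200×£48.30 + (25,200/762.5)×156 + (762.5/2)×0.28×£48.30 = £1,227,471.70.
EOQ at £47.68 = 767.4 < 7700, so use break Q=7700: TC = 25,200×£47.68 + (25,200/7700.0)×156 + (7700.0/2)×0.28×£47.68 = £1,253,445.59.
Lowest total cost is £1,227,471.70 at Q = 762.5.

Q* ≈ 762 modules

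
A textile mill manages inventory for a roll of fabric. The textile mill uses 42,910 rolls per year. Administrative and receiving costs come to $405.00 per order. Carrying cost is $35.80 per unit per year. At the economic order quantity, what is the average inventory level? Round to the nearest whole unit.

EOQ = √(2DS/H) = √(2 × 42,910 × 405 / 35.8) ≈ 985.33.
Average inventory = Q*/2 ≈ 985.33 / 2 = 492.663.

Average inventory ≈ 493 rolls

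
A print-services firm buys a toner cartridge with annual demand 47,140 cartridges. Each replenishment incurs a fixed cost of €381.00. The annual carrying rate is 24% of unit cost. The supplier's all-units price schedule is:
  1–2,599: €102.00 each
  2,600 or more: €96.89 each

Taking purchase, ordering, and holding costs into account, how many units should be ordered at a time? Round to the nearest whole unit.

Q* ≈ 2,600 cartridges

Holding cost per unit per year at price C is H = 0.24·C.
For each price level, check whether its EOQ is feasible; otherwise the best quantity at that price is the breakpoint.
EOQ at €102.00 = 1211.3 (feasible in tier 1): TC = 47,140×€102.00 + (47,140/1211.3)×381 + (1211.3/2)×0.24×€102.00 = €4,837,933.64.
EOQ at €96.89 = 1242.9 < 2600, so use break Q=2600: TC = 47,140×€96.89 + (47,140/2600.0)×381 + (2600.0/2)×0.24×€96.89 = €4,604,532.10.
Lowest total cost is €4,604,532.10 at Q = 2600.0.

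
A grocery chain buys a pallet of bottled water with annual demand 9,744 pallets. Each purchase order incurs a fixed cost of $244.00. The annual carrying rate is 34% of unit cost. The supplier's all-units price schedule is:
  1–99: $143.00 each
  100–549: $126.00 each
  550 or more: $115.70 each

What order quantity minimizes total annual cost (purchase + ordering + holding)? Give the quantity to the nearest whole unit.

Q* ≈ 550 pallets

Holding cost per unit per year at price C is H = 0.34·C.
For each price level, check whether its EOQ is feasible; otherwise the best quantity at that price is the breakpoint.
Tier 1 ($143.00): EOQ = 312.7 exceeds tier's upper bound 99, so this tier is dominated.
EOQ at $126.00 = 333.2 (feasible in tier 2): TC = 9,744×$126.00 + (9,744/333.2)×244 + (333.2/2)×0.34×$126.00 = $1,242,016.61.
EOQ at $115.70 = 347.7 < 550, so use break Q=550: TC = 9,744×$115.70 + (9,744/550.0)×244 + (550.0/2)×0.34×$115.70 = $1,142,521.54.
Lowest total cost is $1,142,521.54 at Q = 550.0.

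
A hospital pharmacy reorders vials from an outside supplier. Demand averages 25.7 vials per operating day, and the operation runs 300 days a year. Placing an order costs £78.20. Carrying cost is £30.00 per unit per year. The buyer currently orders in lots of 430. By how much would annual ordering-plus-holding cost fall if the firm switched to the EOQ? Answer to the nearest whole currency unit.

Extra cost ≈ £1,838 per year

Annual demand D = 25.7 × 300 = 7,710.
EOQ = √(2DS/H) = √(2 × 7,710 × 78.2 / 30) ≈ 200.49.
Cost at Q* = (D/Q*)S + (Q*/2)H = √(2DSH) ≈ £6,014.59.
Cost at Q = 430: (7,710/430)×78.2 + (430/2)×30 = £1,402.14 + £6,450.00 = £7,852.14.
Excess = £7,852.14 − £6,014.59 = £1,837.55.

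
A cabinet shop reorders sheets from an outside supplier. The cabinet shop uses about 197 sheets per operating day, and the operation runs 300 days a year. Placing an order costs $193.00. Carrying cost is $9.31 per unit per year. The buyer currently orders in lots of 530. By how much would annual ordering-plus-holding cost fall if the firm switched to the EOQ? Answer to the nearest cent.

Annual demand D = 197 × 300 = 59,100.
EOQ = √(2DS/H) = √(2 × 59,100 × 193 / 9.31) ≈ 1565.35.
Cost at Q* = (D/Q*)S + (Q*/2)H = √(2DSH) ≈ $14,573.45.
Cost at Q = 530: (59,100/530)×193 + (530/2)×9.31 = $21,521.32 + $2,467.15 = $23,988.47.
Excess = $23,988.47 − $14,573.45 = $9,415.03.

Extra cost ≈ $9,415.03 per year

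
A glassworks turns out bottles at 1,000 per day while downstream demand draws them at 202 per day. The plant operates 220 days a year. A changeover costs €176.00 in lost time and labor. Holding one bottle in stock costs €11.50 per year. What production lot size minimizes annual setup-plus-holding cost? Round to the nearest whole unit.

Q* ≈ 1,306 bottles

Annual demand D = 202 × 220 = 44,440.
Production build-up factor (1 − d/p) = 1 − 202/1,000 = 0.7980.
Q* = √(2DS / (H(1 − d/p))) = √(2 × 44,440 × 176 / (11.5 × 0.7980)).
= √(15,642,880 / 9.177) ≈ 1305.594.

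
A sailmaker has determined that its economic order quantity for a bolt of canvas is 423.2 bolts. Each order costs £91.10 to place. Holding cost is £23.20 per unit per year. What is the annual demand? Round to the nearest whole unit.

Squaring Q* = √(2DS/H) gives Q*² = 2DS/H.
From Q* = √(2DS/H): D = Q*²H / (2S) = 423.2² × 23.2 / (2 × 91.1) = 22805.045.

D ≈ 22,805 bolts per year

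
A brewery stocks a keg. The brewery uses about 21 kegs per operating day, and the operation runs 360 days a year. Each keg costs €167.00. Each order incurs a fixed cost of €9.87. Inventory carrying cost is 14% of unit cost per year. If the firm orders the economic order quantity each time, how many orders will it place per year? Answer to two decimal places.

Annual demand D = 21 × 360 = 7,560.
Holding cost H = 0.14 × €167.00 = €23.3800 per unit per year.
EOQ = √(2DS/H) = √(2 × 7,560 × 9.87 / 23.38) ≈ 79.89.
Orders per year = D / Q* = 7,560 / 79.89 ≈ 94.626.

N ≈ 94.63 orders per year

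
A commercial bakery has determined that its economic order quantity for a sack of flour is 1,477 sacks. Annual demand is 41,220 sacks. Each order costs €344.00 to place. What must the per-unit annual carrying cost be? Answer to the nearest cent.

H ≈ €13.00

Invert the EOQ relation Q*² = 2DS/H.
From Q* = √(2DS/H): H = 2DS / Q*² = 2 × 41,220 × 344 / 1,477² = 12.9998.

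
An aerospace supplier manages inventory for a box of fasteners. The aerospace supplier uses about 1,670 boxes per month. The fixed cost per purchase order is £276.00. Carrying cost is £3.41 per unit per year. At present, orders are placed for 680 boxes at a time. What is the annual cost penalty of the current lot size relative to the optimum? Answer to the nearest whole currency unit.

Annual demand D = 1,670 × 12 = 20,040.
EOQ = √(2DS/H) = √(2 × 20,040 × 276 / 3.41) ≈ 1801.11.
Cost at Q* = (D/Q*)S + (Q*/2)H = √(2DSH) ≈ £6,141.80.
Cost at Q = 680: (20,040/680)×276 + (680/2)×3.41 = £8,133.88 + £1,159.40 = £9,293.28.
Excess = £9,293.28 − £6,141.80 = £3,151.48.

Extra cost ≈ £3,151 per year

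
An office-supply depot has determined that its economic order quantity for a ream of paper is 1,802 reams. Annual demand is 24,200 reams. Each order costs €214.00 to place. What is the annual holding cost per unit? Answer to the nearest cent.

Squaring Q* = √(2DS/H) gives Q*² = 2DS/H.
From Q* = √(2DS/H): H = 2DS / Q*² = 2 × 24,200 × 214 / 1,802² = 3.1897.

H ≈ €3.19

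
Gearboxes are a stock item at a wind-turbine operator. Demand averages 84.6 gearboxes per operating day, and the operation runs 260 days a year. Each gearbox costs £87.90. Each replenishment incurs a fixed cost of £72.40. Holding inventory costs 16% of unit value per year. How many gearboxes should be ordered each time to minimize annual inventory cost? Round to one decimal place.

Q* ≈ 475.9 gearboxes

Annual demand D = 84.6 × 260 = 21,996.
Holding cost H = 0.16 × £87.90 = £14.0640 per unit per year.
EOQ = √(2DS / H) = √(2 × 21,996 × 72.4 / 14.064).
= √(3,185,020.8 / 14.064) = √226,466.2116 ≈ 475.885.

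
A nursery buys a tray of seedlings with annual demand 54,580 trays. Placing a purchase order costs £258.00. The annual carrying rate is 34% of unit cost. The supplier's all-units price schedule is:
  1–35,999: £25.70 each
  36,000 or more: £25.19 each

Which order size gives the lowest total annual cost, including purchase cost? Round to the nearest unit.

Holding cost per unit per year at price C is H = 0.34·C.
Evaluate total cost at each tier's feasible EOQ or, if the EOQ is below the tier, at the tier's minimum quantity.
EOQ at £25.70 = 1795.3 (feasible in tier 1): TC = 54,580×£25.70 + (54,580/1795.3)×258 + (1795.3/2)×0.34×£25.70 = £1,418,393.28.
EOQ at £25.19 = 1813.4 < 36000, so use break Q=36000: TC = 54,580×£25.19 + (54,580/36000.0)×258 + (36000.0/2)×0.34×£25.19 = £1,529,424.16.
Lowest total cost is £1,418,393.28 at Q = 1795.3.

Q* ≈ 1,795 trays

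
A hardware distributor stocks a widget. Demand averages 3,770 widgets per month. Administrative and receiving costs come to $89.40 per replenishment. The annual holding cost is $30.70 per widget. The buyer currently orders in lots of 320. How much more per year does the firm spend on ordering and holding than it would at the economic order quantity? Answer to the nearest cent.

Extra cost ≈ $1,792.45 per year

Annual demand D = 3,770 × 12 = 45,240.
EOQ = √(2DS/H) = √(2 × 45,240 × 89.4 / 30.7) ≈ 513.31.
Cost at Q* = (D/Q*)S + (Q*/2)H = √(2DSH) ≈ $15,758.48.
Cost at Q = 320: (45,240/320)×89.4 + (320/2)×30.7 = $12,638.93 + $4,912.00 = $17,550.93.
Excess = $17,550.93 − $15,758.48 = $1,792.45.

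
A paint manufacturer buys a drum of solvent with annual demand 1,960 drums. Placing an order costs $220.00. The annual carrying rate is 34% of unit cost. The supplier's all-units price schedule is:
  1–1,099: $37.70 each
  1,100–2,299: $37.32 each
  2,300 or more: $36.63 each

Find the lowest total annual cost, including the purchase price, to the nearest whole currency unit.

Holding cost per unit per year at price C is H = 0.34·C.
For each price level, check whether its EOQ is feasible; otherwise the best quantity at that price is the breakpoint.
EOQ at $37.70 = 259.4 (feasible in tier 1): TC = 1,960×$37.70 + (1,960/259.4)×220 + (259.4/2)×0.34×$37.70 = $77,216.79.
EOQ at $37.32 = 260.7 < 1100, so use break Q=1100: TC = 1,960×$37.32 + (1,960/1100.0)×220 + (1100.0/2)×0.34×$37.32 = $80,518.04.
EOQ at $36.63 = 263.1 < 2300, so use break Q=2300: TC = 1,960×$36.63 + (1,960/2300.0)×220 + (2300.0/2)×0.34×$36.63 = $86,304.61.
Lowest total cost among the candidates is at Q = 259.4.

TC* ≈ $77,217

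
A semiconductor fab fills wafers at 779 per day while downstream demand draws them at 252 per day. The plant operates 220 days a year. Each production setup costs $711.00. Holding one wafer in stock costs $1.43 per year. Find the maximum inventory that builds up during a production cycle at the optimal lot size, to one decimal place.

Annual demand D = 252 × 220 = 55,440.
Production build-up factor (1 − d/p) = 1 − 252/779 = 0.6765.
Q* = √(2DS / (H(1 − d/p))) = √(2 × 55,440 × 711 / (1.43 × 0.6765)).
= √(78,835,680 / 0.9674) ≈ 9027.278.
Maximum inventory = Q*(1 − d/p) = 9027.278 × 0.6765 ≈ 6107.029.

I_max ≈ 6,107.0 wafers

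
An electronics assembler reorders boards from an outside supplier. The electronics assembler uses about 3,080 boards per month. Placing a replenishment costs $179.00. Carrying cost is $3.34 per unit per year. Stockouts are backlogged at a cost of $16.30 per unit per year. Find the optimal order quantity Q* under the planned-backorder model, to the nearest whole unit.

Q* ≈ 2,185 boards

Annual demand D = 3,080 × 12 = 36,960.
With planned backorders, Q* = √(2DS/H) · √((H+B)/B).
√(2DS/H) = √(2 × 36,960 × 179 / 3.34) = 1990.372.
√((H+B)/B) = √((3.34+16.3)/16.3) = 1.0977.
Q* ≈ 2184.798.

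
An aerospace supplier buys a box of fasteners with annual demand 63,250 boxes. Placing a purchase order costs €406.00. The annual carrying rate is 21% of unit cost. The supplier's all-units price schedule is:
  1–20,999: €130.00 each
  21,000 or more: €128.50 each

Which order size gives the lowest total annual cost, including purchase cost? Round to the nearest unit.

Q* ≈ 1,372 boxes

Holding cost per unit per year at price C is H = 0.21·C.
Evaluate total cost at each tier's feasible EOQ or, if the EOQ is below the tier, at the tier's minimum quantity.
EOQ at €130.00 = 1371.6 (feasible in tier 1): TC = 63,250×€130.00 + (63,250/1371.6)×406 + (1371.6/2)×0.21×€130.00 = €8,259,944.64.
EOQ at €128.50 = 1379.6 < 21000, so use break Q=21000: TC = 63,250×€128.50 + (63,250/21000.0)×406 + (21000.0/2)×0.21×€128.50 = €8,412,190.33.
Lowest total cost is €8,259,944.64 at Q = 1371.6.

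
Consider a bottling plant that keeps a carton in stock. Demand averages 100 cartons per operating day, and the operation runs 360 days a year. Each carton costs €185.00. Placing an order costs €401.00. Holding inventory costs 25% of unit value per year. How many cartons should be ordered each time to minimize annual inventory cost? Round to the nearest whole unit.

Annual demand D = 100 × 360 = 36,000.
Holding cost H = 0.25 × €185.00 = €46.2500 per unit per year.
EOQ = √(2DS / H) = √(2 × 36,000 × 401 / 46.25).
= √(28,872,000 / 46.25) = √624,259.4595 ≈ 790.101.

Q* ≈ 790 cartons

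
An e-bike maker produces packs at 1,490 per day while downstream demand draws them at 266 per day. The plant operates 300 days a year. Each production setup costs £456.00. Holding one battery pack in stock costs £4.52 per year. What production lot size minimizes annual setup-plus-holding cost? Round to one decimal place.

Q* ≈ 4,427.2 packs

Annual demand D = 266 × 300 = 79,800.
Production build-up factor (1 − d/p) = 1 − 266/1,490 = 0.8215.
Q* = √(2DS / (H(1 − d/p))) = √(2 × 79,800 × 456 / (4.52 × 0.8215)).
= √(72,777,600 / 3.7131) ≈ 4427.230.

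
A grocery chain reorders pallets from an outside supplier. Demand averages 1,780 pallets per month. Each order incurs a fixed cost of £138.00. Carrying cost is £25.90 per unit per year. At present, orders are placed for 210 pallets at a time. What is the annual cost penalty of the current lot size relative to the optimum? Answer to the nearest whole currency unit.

Extra cost ≈ £4,399 per year

Annual demand D = 1,780 × 12 = 21,360.
EOQ = √(2DS/H) = √(2 × 21,360 × 138 / 25.9) ≈ 477.10.
Cost at Q* = (D/Q*)S + (Q*/2)H = √(2DSH) ≈ £12,356.77.
Cost at Q = 210: (21,360/210)×138 + (210/2)×25.9 = £14,036.57 + £2,719.50 = £16,756.07.
Excess = £16,756.07 − £12,356.77 = £4,399.30.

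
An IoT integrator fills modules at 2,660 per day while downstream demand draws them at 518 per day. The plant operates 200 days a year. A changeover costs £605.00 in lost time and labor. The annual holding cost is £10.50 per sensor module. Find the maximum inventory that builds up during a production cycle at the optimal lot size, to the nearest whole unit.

Annual demand D = 518 × 200 = 103,600.
Production build-up factor (1 − d/p) = 1 − 518/2,660 = 0.8053.
Q* = √(2DS / (H(1 − d/p))) = √(2 × 103,600 × 605 / (10.5 × 0.8053)).
= √(125,356,000 / 8.4553) ≈ 3850.428.
Maximum inventory = Q*(1 − d/p) = 3850.428 × 0.8053 ≈ 3100.608.

I_max ≈ 3,101 modules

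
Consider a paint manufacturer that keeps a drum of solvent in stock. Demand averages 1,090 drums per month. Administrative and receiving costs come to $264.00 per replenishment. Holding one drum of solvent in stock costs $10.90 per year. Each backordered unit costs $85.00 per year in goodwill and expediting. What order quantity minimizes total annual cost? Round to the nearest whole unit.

Annual demand D = 1,090 × 12 = 13,080.
With planned backorders, Q* = √(2DS/H) · √((H+B)/B).
√(2DS/H) = √(2 × 13,080 × 264 / 10.9) = 795.990.
√((H+B)/B) = √((10.9+85)/85) = 1.0622.
Q* ≈ 845.488.

Q* ≈ 845 drums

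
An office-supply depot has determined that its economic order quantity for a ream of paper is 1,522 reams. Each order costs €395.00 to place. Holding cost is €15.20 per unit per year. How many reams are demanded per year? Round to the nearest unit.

The basic EOQ model gives Q* = √(2DS/H); rearrange for the unknown.
From Q* = √(2DS/H): D = Q*²H / (2S) = 1,522² × 15.2 / (2 × 395) = 44570.325.

D ≈ 44,570 reams per year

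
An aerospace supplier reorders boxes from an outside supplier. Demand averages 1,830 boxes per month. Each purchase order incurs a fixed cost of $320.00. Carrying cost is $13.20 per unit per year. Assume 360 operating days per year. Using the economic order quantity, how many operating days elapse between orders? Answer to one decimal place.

T ≈ 16.9 days

Annual demand D = 1,830 × 12 = 21,960.
The optimal lot size = √(2DS/H) = √(2 × 21,960 × 320 / 13.2) ≈ 1031.86.
Cycle time = Q*/D × 360 = 1031.86 / 21,960 × 360 ≈ 16.916 days.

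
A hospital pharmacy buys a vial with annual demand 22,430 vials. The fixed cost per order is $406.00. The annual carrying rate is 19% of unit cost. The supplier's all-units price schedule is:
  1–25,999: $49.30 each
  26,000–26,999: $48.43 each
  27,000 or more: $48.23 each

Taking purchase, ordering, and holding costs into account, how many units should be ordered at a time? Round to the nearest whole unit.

Holding cost per unit per year at price C is H = 0.19·C.
Candidates are each tier's EOQ (if it falls in that tier) and each price-break quantity.
EOQ at $49.30 = 1394.4 (feasible in tier 1): TC = 22,430×$49.30 + (22,430/1394.4)×406 + (1394.4/2)×0.19×$49.30 = $1,118,860.50.
EOQ at $48.43 = 1406.9 < 26000, so use break Q=26000: TC = 22,430×$48.43 + (22,430/26000.0)×406 + (26000.0/2)×0.19×$48.43 = $1,206,257.25.
EOQ at $48.23 = 1409.8 < 27000, so use break Q=27000: TC = 22,430×$48.23 + (22,430/27000.0)×406 + (27000.0/2)×0.19×$48.23 = $1,205,846.13.
Lowest total cost is $1,118,860.50 at Q = 1394.4.

Q* ≈ 1,394 vials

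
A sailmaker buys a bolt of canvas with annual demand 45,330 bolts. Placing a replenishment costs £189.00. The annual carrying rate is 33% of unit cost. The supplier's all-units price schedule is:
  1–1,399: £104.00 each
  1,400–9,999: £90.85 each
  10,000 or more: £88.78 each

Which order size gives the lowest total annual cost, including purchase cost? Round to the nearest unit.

Q* ≈ 1,400 bolts

Holding cost per unit per year at price C is H = 0.33·C.
Candidates are each tier's EOQ (if it falls in that tier) and each price-break quantity.
EOQ at £104.00 = 706.6 (feasible in tier 1): TC = 45,330×£104.00 + (45,330/706.6)×189 + (706.6/2)×0.33×£104.00 = £4,738,570.04.
EOQ at £90.85 = 756.0 < 1400, so use break Q=1400: TC = 45,330×£90.85 + (45,330/1400.0)×189 + (1400.0/2)×0.33×£90.85 = £4,145,336.40.
EOQ at £88.78 = 764.8 < 10000, so use break Q=10000: TC = 45,330×£88.78 + (45,330/10000.0)×189 + (10000.0/2)×0.33×£88.78 = £4,171,741.14.
Lowest total cost is £4,145,336.40 at Q = 1400.0.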